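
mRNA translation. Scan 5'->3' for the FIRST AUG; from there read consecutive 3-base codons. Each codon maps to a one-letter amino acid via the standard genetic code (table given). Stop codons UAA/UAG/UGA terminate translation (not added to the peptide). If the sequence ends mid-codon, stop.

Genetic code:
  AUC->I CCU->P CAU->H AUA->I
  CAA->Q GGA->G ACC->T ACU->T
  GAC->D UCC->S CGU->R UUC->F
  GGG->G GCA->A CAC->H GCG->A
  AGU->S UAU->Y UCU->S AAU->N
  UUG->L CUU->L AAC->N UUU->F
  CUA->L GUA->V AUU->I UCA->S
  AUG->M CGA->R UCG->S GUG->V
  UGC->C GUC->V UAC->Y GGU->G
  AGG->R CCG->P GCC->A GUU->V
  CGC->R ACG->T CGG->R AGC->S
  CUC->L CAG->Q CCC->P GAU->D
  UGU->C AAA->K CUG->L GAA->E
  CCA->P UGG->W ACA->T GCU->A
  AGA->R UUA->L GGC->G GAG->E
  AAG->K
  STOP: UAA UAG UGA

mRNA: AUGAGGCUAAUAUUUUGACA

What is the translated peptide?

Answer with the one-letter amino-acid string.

start AUG at pos 0
pos 0: AUG -> M; peptide=M
pos 3: AGG -> R; peptide=MR
pos 6: CUA -> L; peptide=MRL
pos 9: AUA -> I; peptide=MRLI
pos 12: UUU -> F; peptide=MRLIF
pos 15: UGA -> STOP

Answer: MRLIF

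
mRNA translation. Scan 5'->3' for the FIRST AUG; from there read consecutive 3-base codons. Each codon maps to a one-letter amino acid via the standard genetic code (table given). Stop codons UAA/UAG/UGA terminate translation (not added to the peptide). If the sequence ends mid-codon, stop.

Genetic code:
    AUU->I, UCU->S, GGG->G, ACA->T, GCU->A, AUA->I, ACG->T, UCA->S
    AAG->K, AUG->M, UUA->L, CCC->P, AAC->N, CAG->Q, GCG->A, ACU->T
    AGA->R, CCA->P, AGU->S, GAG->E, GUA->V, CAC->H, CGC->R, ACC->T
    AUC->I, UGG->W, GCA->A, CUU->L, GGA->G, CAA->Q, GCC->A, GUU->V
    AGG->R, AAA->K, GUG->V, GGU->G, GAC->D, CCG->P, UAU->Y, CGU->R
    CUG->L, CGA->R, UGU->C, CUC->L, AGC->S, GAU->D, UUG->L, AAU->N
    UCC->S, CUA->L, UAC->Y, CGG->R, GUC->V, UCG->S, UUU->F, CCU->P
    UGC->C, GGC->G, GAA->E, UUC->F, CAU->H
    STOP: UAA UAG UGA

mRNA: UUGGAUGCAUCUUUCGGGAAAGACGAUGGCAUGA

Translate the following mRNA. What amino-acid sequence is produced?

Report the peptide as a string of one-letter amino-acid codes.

Answer: MHLSGKTMA

Derivation:
start AUG at pos 4
pos 4: AUG -> M; peptide=M
pos 7: CAU -> H; peptide=MH
pos 10: CUU -> L; peptide=MHL
pos 13: UCG -> S; peptide=MHLS
pos 16: GGA -> G; peptide=MHLSG
pos 19: AAG -> K; peptide=MHLSGK
pos 22: ACG -> T; peptide=MHLSGKT
pos 25: AUG -> M; peptide=MHLSGKTM
pos 28: GCA -> A; peptide=MHLSGKTMA
pos 31: UGA -> STOP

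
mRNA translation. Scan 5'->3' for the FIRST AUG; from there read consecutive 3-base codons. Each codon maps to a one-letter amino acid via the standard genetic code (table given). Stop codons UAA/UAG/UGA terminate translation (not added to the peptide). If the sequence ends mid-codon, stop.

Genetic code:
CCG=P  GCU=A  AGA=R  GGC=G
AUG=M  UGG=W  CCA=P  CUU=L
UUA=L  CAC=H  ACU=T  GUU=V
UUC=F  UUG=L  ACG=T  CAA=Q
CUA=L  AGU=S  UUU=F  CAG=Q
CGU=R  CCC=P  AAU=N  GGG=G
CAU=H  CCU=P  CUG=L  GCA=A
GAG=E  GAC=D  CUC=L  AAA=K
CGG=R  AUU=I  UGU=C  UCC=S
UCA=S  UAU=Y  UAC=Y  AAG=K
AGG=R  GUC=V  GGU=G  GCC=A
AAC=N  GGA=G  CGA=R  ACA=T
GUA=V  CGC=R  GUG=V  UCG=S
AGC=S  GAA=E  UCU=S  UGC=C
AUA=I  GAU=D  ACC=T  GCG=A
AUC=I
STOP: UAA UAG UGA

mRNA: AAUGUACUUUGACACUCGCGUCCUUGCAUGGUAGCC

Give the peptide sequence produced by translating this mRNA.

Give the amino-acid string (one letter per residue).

start AUG at pos 1
pos 1: AUG -> M; peptide=M
pos 4: UAC -> Y; peptide=MY
pos 7: UUU -> F; peptide=MYF
pos 10: GAC -> D; peptide=MYFD
pos 13: ACU -> T; peptide=MYFDT
pos 16: CGC -> R; peptide=MYFDTR
pos 19: GUC -> V; peptide=MYFDTRV
pos 22: CUU -> L; peptide=MYFDTRVL
pos 25: GCA -> A; peptide=MYFDTRVLA
pos 28: UGG -> W; peptide=MYFDTRVLAW
pos 31: UAG -> STOP

Answer: MYFDTRVLAW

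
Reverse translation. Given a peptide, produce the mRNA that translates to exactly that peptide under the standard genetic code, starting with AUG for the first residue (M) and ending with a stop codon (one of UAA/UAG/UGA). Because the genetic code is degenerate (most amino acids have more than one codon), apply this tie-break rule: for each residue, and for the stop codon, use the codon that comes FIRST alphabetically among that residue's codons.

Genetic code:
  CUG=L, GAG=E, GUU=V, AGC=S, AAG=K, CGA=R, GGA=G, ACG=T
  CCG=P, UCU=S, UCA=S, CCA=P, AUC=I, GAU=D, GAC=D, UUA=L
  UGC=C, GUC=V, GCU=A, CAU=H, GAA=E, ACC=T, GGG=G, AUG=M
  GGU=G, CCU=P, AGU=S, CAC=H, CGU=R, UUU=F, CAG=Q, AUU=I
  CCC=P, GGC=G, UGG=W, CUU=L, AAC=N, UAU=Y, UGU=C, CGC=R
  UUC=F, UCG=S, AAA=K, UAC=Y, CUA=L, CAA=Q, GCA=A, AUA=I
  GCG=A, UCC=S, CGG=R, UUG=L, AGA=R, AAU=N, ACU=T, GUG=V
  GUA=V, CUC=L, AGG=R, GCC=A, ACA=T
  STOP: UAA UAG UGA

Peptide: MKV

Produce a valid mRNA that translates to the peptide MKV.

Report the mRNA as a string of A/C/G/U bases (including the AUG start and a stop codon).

residue 1: M -> AUG (start codon)
residue 2: K codons sorted = AAA,AAG -> pick first = AAA
residue 3: V codons sorted = GUA,GUC,GUG,GUU -> pick first = GUA
terminator: stop codons sorted = UAA,UAG,UGA -> pick first = UAA

Answer: mRNA: AUGAAAGUAUAA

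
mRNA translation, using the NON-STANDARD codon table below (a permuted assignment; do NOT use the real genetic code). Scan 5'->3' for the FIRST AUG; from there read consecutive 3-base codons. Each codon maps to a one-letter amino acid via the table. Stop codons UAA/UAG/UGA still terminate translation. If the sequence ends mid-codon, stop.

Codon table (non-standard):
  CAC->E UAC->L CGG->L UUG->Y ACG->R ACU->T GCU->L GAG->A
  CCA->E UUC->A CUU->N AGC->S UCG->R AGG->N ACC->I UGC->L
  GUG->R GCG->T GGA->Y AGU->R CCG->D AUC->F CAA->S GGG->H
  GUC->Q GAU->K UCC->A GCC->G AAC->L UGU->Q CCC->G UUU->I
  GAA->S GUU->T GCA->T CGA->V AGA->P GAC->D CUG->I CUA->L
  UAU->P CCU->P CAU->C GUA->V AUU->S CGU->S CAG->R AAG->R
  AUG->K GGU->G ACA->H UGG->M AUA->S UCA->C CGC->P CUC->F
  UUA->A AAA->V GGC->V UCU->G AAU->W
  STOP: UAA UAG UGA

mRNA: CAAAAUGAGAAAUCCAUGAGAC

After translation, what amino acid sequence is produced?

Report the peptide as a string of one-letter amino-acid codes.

start AUG at pos 4
pos 4: AUG -> K; peptide=K
pos 7: AGA -> P; peptide=KP
pos 10: AAU -> W; peptide=KPW
pos 13: CCA -> E; peptide=KPWE
pos 16: UGA -> STOP

Answer: KPWE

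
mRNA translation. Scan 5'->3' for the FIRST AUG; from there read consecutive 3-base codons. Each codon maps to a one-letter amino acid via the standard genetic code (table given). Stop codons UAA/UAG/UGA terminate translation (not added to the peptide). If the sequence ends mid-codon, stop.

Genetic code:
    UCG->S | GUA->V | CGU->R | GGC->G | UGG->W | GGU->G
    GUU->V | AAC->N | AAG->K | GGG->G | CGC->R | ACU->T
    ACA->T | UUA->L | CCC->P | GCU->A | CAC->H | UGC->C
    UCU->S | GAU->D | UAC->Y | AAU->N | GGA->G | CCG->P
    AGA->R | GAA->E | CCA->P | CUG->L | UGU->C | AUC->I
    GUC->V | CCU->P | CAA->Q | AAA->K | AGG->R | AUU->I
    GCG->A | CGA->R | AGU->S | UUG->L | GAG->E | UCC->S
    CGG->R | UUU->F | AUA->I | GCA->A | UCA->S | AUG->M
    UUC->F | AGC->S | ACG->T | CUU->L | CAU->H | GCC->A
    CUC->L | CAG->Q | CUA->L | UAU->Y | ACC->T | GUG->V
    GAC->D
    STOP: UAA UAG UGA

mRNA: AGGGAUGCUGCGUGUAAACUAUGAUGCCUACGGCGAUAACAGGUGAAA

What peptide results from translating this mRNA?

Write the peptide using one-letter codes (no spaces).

start AUG at pos 4
pos 4: AUG -> M; peptide=M
pos 7: CUG -> L; peptide=ML
pos 10: CGU -> R; peptide=MLR
pos 13: GUA -> V; peptide=MLRV
pos 16: AAC -> N; peptide=MLRVN
pos 19: UAU -> Y; peptide=MLRVNY
pos 22: GAU -> D; peptide=MLRVNYD
pos 25: GCC -> A; peptide=MLRVNYDA
pos 28: UAC -> Y; peptide=MLRVNYDAY
pos 31: GGC -> G; peptide=MLRVNYDAYG
pos 34: GAU -> D; peptide=MLRVNYDAYGD
pos 37: AAC -> N; peptide=MLRVNYDAYGDN
pos 40: AGG -> R; peptide=MLRVNYDAYGDNR
pos 43: UGA -> STOP

Answer: MLRVNYDAYGDNR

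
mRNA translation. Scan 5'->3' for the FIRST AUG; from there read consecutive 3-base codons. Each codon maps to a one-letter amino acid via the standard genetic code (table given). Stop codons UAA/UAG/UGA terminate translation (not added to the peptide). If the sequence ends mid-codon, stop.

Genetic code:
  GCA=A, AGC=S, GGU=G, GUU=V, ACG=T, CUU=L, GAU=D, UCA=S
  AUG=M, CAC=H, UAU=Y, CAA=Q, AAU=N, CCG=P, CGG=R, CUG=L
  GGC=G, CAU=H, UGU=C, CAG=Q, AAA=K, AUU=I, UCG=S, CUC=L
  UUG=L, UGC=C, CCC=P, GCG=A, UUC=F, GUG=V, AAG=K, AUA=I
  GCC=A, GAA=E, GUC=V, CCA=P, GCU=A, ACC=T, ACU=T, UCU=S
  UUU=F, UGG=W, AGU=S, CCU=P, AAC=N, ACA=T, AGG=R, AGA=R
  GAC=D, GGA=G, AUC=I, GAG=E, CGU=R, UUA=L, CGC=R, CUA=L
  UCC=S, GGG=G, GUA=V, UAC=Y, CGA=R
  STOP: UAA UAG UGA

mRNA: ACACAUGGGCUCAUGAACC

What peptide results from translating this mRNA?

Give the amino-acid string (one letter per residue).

Answer: MGS

Derivation:
start AUG at pos 4
pos 4: AUG -> M; peptide=M
pos 7: GGC -> G; peptide=MG
pos 10: UCA -> S; peptide=MGS
pos 13: UGA -> STOP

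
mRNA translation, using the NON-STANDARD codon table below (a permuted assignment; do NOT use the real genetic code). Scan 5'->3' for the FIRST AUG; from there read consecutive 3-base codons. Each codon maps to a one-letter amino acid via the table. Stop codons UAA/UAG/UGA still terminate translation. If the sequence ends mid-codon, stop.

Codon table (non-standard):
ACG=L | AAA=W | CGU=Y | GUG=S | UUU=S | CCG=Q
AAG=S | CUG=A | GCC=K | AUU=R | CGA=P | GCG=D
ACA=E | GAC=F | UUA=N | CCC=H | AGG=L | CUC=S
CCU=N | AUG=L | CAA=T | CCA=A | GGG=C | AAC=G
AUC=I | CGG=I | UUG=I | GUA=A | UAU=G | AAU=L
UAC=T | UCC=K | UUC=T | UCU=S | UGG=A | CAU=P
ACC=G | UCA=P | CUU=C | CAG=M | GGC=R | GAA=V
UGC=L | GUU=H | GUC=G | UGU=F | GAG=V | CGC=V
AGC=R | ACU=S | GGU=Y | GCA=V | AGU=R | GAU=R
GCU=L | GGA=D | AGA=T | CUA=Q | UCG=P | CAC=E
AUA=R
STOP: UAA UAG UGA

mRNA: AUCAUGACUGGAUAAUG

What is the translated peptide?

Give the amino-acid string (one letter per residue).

start AUG at pos 3
pos 3: AUG -> L; peptide=L
pos 6: ACU -> S; peptide=LS
pos 9: GGA -> D; peptide=LSD
pos 12: UAA -> STOP

Answer: LSD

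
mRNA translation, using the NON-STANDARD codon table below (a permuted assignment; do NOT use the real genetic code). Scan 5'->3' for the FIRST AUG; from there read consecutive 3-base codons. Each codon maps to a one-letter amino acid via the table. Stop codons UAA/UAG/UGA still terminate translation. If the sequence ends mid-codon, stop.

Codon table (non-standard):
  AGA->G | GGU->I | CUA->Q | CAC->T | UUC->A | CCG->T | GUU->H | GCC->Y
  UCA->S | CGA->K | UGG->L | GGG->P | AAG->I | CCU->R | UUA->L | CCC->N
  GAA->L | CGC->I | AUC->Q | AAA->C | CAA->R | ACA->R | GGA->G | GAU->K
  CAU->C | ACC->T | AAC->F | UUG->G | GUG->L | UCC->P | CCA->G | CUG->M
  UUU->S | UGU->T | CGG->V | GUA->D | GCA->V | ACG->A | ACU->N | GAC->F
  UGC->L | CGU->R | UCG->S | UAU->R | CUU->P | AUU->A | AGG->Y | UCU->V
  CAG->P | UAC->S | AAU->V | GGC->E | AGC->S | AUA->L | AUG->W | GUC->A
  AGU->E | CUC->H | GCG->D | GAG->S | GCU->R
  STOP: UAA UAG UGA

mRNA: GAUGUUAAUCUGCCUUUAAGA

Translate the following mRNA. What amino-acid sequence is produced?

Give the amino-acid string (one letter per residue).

start AUG at pos 1
pos 1: AUG -> W; peptide=W
pos 4: UUA -> L; peptide=WL
pos 7: AUC -> Q; peptide=WLQ
pos 10: UGC -> L; peptide=WLQL
pos 13: CUU -> P; peptide=WLQLP
pos 16: UAA -> STOP

Answer: WLQLP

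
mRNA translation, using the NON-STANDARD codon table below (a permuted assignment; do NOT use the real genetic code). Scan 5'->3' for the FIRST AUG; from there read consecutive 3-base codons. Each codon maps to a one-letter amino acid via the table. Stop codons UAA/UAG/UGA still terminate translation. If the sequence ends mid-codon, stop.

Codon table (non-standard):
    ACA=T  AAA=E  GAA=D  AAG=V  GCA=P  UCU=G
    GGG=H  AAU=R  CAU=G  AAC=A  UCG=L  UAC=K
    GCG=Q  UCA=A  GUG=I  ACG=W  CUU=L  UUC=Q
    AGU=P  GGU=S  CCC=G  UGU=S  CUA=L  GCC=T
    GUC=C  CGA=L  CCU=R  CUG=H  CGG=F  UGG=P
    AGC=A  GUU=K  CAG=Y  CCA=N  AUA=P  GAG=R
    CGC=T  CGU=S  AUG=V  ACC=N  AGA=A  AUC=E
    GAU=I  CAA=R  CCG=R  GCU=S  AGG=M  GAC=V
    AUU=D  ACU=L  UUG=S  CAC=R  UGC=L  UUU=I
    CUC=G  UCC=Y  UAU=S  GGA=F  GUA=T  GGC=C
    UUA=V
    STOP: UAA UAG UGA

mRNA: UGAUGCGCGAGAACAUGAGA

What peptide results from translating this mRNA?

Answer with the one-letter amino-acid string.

Answer: VTRAVA

Derivation:
start AUG at pos 2
pos 2: AUG -> V; peptide=V
pos 5: CGC -> T; peptide=VT
pos 8: GAG -> R; peptide=VTR
pos 11: AAC -> A; peptide=VTRA
pos 14: AUG -> V; peptide=VTRAV
pos 17: AGA -> A; peptide=VTRAVA
pos 20: only 0 nt remain (<3), stop (end of mRNA)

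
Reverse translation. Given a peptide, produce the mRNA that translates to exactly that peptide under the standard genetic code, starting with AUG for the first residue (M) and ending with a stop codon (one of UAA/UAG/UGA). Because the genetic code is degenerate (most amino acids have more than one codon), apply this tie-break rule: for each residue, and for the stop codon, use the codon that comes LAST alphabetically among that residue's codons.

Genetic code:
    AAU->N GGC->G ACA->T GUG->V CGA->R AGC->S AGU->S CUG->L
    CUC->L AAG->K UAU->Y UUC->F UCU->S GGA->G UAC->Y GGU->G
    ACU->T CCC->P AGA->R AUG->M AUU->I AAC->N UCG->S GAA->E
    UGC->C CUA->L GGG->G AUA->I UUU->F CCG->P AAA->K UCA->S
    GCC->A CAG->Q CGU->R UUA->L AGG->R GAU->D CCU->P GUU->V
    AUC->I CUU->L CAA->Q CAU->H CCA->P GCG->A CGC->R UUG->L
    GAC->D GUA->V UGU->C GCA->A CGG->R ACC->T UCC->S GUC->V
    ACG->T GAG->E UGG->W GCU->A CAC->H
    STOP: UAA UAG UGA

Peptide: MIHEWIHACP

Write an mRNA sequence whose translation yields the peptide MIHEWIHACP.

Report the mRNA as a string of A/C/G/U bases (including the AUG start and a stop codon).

Answer: mRNA: AUGAUUCAUGAGUGGAUUCAUGCUUGUCCUUGA

Derivation:
residue 1: M -> AUG (start codon)
residue 2: I codons sorted = AUA,AUC,AUU -> pick last = AUU
residue 3: H codons sorted = CAC,CAU -> pick last = CAU
residue 4: E codons sorted = GAA,GAG -> pick last = GAG
residue 5: W -> UGG (only codon)
residue 6: I codons sorted = AUA,AUC,AUU -> pick last = AUU
residue 7: H codons sorted = CAC,CAU -> pick last = CAU
residue 8: A codons sorted = GCA,GCC,GCG,GCU -> pick last = GCU
residue 9: C codons sorted = UGC,UGU -> pick last = UGU
residue 10: P codons sorted = CCA,CCC,CCG,CCU -> pick last = CCU
terminator: stop codons sorted = UAA,UAG,UGA -> pick last = UGA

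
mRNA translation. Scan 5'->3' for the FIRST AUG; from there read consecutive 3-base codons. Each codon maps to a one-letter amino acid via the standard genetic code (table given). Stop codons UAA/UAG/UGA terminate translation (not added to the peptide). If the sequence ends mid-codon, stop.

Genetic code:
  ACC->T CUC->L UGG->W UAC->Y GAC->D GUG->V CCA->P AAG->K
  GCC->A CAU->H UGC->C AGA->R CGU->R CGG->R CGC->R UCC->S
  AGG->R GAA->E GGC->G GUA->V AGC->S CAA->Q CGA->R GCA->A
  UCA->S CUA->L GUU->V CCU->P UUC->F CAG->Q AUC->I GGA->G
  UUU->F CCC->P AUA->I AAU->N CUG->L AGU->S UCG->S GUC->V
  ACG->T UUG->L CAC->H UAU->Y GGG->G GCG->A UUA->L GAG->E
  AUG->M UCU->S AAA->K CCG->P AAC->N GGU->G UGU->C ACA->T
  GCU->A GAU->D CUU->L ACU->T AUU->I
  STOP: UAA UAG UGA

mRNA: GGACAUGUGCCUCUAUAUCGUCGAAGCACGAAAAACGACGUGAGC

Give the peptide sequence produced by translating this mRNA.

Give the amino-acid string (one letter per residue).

Answer: MCLYIVEARKTT

Derivation:
start AUG at pos 4
pos 4: AUG -> M; peptide=M
pos 7: UGC -> C; peptide=MC
pos 10: CUC -> L; peptide=MCL
pos 13: UAU -> Y; peptide=MCLY
pos 16: AUC -> I; peptide=MCLYI
pos 19: GUC -> V; peptide=MCLYIV
pos 22: GAA -> E; peptide=MCLYIVE
pos 25: GCA -> A; peptide=MCLYIVEA
pos 28: CGA -> R; peptide=MCLYIVEAR
pos 31: AAA -> K; peptide=MCLYIVEARK
pos 34: ACG -> T; peptide=MCLYIVEARKT
pos 37: ACG -> T; peptide=MCLYIVEARKTT
pos 40: UGA -> STOP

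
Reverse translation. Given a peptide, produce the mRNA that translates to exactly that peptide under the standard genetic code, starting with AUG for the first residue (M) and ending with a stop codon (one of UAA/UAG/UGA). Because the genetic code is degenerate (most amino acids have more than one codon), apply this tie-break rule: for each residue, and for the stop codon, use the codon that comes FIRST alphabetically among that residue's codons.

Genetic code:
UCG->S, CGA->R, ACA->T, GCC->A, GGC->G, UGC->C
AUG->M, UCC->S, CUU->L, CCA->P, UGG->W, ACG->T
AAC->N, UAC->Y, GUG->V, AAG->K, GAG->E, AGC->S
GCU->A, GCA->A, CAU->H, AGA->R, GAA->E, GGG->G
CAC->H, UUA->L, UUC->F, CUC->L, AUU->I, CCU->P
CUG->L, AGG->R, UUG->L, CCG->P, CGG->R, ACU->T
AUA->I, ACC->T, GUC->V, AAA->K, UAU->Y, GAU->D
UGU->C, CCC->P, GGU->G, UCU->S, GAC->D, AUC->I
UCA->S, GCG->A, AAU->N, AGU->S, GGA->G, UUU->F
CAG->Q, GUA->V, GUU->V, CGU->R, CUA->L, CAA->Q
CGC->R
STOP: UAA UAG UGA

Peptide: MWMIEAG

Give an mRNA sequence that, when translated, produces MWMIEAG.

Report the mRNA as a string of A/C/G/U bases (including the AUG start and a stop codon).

residue 1: M -> AUG (start codon)
residue 2: W -> UGG (only codon)
residue 3: M -> AUG (only codon)
residue 4: I codons sorted = AUA,AUC,AUU -> pick first = AUA
residue 5: E codons sorted = GAA,GAG -> pick first = GAA
residue 6: A codons sorted = GCA,GCC,GCG,GCU -> pick first = GCA
residue 7: G codons sorted = GGA,GGC,GGG,GGU -> pick first = GGA
terminator: stop codons sorted = UAA,UAG,UGA -> pick first = UAA

Answer: mRNA: AUGUGGAUGAUAGAAGCAGGAUAA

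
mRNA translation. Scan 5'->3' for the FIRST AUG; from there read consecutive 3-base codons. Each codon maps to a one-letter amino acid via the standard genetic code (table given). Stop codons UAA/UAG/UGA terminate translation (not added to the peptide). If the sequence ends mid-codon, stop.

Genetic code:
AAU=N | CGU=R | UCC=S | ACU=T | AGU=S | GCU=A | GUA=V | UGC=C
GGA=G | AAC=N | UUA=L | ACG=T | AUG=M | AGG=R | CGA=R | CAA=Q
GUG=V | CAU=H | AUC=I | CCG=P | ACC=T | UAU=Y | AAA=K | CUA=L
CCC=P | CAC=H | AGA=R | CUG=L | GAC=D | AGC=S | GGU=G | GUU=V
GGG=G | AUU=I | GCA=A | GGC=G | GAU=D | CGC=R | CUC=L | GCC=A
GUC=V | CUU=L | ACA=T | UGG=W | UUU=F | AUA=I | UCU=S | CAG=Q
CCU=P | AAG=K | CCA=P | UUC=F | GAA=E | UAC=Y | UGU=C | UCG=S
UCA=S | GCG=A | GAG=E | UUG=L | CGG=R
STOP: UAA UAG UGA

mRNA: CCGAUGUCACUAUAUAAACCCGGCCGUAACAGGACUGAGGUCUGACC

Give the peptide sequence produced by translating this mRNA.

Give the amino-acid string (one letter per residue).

Answer: MSLYKPGRNRTEV

Derivation:
start AUG at pos 3
pos 3: AUG -> M; peptide=M
pos 6: UCA -> S; peptide=MS
pos 9: CUA -> L; peptide=MSL
pos 12: UAU -> Y; peptide=MSLY
pos 15: AAA -> K; peptide=MSLYK
pos 18: CCC -> P; peptide=MSLYKP
pos 21: GGC -> G; peptide=MSLYKPG
pos 24: CGU -> R; peptide=MSLYKPGR
pos 27: AAC -> N; peptide=MSLYKPGRN
pos 30: AGG -> R; peptide=MSLYKPGRNR
pos 33: ACU -> T; peptide=MSLYKPGRNRT
pos 36: GAG -> E; peptide=MSLYKPGRNRTE
pos 39: GUC -> V; peptide=MSLYKPGRNRTEV
pos 42: UGA -> STOP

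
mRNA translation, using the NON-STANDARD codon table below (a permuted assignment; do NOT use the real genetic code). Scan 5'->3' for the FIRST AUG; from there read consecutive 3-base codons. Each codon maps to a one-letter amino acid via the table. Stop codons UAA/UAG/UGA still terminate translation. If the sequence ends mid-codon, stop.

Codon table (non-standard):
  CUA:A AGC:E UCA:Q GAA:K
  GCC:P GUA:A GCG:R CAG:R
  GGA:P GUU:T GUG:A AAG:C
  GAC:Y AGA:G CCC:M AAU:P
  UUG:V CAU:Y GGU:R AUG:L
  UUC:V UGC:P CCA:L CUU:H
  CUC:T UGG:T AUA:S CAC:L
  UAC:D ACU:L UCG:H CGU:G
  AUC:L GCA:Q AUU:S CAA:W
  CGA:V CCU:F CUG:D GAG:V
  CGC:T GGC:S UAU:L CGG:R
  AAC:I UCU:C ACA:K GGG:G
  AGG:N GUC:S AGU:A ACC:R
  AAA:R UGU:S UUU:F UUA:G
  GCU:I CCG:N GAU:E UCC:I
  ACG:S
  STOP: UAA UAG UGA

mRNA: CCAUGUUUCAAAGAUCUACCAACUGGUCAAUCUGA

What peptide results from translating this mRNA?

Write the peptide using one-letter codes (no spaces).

Answer: LFWGCRITQL

Derivation:
start AUG at pos 2
pos 2: AUG -> L; peptide=L
pos 5: UUU -> F; peptide=LF
pos 8: CAA -> W; peptide=LFW
pos 11: AGA -> G; peptide=LFWG
pos 14: UCU -> C; peptide=LFWGC
pos 17: ACC -> R; peptide=LFWGCR
pos 20: AAC -> I; peptide=LFWGCRI
pos 23: UGG -> T; peptide=LFWGCRIT
pos 26: UCA -> Q; peptide=LFWGCRITQ
pos 29: AUC -> L; peptide=LFWGCRITQL
pos 32: UGA -> STOP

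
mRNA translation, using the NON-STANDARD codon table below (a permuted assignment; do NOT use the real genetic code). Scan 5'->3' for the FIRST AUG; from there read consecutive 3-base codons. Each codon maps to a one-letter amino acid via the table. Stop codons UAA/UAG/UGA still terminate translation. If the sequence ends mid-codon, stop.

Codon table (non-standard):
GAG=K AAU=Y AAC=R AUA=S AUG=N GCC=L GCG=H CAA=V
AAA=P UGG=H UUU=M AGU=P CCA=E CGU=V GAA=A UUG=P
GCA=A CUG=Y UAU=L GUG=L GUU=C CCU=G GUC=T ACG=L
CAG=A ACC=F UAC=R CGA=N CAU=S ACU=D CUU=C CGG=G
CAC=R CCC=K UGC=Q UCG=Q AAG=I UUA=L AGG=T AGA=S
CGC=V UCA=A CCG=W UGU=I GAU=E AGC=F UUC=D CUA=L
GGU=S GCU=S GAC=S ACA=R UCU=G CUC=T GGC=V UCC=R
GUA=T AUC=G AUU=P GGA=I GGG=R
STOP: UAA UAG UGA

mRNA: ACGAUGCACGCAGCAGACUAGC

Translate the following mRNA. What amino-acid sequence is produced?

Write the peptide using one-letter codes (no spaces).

start AUG at pos 3
pos 3: AUG -> N; peptide=N
pos 6: CAC -> R; peptide=NR
pos 9: GCA -> A; peptide=NRA
pos 12: GCA -> A; peptide=NRAA
pos 15: GAC -> S; peptide=NRAAS
pos 18: UAG -> STOP

Answer: NRAAS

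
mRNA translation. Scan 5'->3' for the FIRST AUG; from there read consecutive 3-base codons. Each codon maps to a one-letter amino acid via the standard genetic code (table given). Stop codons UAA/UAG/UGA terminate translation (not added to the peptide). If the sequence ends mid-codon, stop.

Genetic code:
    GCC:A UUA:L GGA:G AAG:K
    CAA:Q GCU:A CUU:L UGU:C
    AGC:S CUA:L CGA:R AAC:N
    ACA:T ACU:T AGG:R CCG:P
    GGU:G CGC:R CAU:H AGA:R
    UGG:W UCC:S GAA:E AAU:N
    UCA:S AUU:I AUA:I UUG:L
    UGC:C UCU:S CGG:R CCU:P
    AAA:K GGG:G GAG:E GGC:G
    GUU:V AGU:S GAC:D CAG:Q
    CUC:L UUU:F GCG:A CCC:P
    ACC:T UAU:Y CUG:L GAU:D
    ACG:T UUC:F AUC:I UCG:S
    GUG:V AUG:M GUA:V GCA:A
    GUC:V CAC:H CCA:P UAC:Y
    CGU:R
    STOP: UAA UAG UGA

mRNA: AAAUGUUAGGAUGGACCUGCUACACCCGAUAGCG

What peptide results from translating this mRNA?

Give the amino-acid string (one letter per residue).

Answer: MLGWTCYTR

Derivation:
start AUG at pos 2
pos 2: AUG -> M; peptide=M
pos 5: UUA -> L; peptide=ML
pos 8: GGA -> G; peptide=MLG
pos 11: UGG -> W; peptide=MLGW
pos 14: ACC -> T; peptide=MLGWT
pos 17: UGC -> C; peptide=MLGWTC
pos 20: UAC -> Y; peptide=MLGWTCY
pos 23: ACC -> T; peptide=MLGWTCYT
pos 26: CGA -> R; peptide=MLGWTCYTR
pos 29: UAG -> STOP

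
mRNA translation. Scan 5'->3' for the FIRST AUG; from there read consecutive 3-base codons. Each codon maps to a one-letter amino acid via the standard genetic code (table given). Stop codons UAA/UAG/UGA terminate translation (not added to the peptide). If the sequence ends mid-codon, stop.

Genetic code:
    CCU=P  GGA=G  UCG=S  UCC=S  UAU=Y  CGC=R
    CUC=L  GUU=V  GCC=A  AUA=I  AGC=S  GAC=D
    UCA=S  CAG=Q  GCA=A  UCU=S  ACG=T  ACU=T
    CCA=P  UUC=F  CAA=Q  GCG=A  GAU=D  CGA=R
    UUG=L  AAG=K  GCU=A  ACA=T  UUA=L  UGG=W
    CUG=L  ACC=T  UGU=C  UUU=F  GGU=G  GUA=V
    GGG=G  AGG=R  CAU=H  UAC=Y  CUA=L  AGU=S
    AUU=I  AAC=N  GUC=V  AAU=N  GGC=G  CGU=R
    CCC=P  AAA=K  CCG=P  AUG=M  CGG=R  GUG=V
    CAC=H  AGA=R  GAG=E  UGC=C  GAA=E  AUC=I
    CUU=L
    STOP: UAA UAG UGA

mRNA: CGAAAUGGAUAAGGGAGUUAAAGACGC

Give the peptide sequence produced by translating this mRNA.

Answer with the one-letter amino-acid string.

start AUG at pos 4
pos 4: AUG -> M; peptide=M
pos 7: GAU -> D; peptide=MD
pos 10: AAG -> K; peptide=MDK
pos 13: GGA -> G; peptide=MDKG
pos 16: GUU -> V; peptide=MDKGV
pos 19: AAA -> K; peptide=MDKGVK
pos 22: GAC -> D; peptide=MDKGVKD
pos 25: only 2 nt remain (<3), stop (end of mRNA)

Answer: MDKGVKD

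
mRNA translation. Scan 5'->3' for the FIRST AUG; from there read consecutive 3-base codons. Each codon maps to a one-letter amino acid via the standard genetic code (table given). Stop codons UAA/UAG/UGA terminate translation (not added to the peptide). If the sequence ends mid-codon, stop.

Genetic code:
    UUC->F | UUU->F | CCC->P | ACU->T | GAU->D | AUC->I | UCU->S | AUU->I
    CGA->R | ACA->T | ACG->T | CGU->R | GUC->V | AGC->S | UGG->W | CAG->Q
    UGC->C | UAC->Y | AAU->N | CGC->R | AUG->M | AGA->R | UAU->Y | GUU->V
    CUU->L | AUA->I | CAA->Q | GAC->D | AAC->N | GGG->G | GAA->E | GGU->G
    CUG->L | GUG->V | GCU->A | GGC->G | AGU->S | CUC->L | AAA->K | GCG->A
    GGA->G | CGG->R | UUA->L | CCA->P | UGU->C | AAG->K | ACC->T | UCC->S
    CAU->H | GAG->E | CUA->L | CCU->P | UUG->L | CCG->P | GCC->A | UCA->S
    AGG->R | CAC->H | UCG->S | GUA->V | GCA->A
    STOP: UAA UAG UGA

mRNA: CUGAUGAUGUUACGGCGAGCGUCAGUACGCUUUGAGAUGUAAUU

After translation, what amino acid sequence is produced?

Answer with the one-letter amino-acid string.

start AUG at pos 3
pos 3: AUG -> M; peptide=M
pos 6: AUG -> M; peptide=MM
pos 9: UUA -> L; peptide=MML
pos 12: CGG -> R; peptide=MMLR
pos 15: CGA -> R; peptide=MMLRR
pos 18: GCG -> A; peptide=MMLRRA
pos 21: UCA -> S; peptide=MMLRRAS
pos 24: GUA -> V; peptide=MMLRRASV
pos 27: CGC -> R; peptide=MMLRRASVR
pos 30: UUU -> F; peptide=MMLRRASVRF
pos 33: GAG -> E; peptide=MMLRRASVRFE
pos 36: AUG -> M; peptide=MMLRRASVRFEM
pos 39: UAA -> STOP

Answer: MMLRRASVRFEM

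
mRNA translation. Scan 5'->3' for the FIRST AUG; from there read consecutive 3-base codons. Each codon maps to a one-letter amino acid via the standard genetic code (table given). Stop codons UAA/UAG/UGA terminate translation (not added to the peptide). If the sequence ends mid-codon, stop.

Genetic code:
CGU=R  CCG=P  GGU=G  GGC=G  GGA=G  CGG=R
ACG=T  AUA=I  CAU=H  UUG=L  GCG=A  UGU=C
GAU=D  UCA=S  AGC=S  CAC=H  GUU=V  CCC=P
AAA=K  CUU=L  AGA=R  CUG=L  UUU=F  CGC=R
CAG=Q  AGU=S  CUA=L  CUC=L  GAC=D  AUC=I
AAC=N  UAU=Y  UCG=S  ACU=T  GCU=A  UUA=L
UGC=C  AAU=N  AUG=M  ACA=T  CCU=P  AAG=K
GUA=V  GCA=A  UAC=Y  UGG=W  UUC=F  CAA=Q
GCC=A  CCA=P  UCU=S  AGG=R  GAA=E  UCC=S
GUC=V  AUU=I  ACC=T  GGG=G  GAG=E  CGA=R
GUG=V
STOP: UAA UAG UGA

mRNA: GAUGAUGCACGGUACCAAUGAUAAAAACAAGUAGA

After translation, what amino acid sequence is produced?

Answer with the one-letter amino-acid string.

Answer: MMHGTNDKNK

Derivation:
start AUG at pos 1
pos 1: AUG -> M; peptide=M
pos 4: AUG -> M; peptide=MM
pos 7: CAC -> H; peptide=MMH
pos 10: GGU -> G; peptide=MMHG
pos 13: ACC -> T; peptide=MMHGT
pos 16: AAU -> N; peptide=MMHGTN
pos 19: GAU -> D; peptide=MMHGTND
pos 22: AAA -> K; peptide=MMHGTNDK
pos 25: AAC -> N; peptide=MMHGTNDKN
pos 28: AAG -> K; peptide=MMHGTNDKNK
pos 31: UAG -> STOP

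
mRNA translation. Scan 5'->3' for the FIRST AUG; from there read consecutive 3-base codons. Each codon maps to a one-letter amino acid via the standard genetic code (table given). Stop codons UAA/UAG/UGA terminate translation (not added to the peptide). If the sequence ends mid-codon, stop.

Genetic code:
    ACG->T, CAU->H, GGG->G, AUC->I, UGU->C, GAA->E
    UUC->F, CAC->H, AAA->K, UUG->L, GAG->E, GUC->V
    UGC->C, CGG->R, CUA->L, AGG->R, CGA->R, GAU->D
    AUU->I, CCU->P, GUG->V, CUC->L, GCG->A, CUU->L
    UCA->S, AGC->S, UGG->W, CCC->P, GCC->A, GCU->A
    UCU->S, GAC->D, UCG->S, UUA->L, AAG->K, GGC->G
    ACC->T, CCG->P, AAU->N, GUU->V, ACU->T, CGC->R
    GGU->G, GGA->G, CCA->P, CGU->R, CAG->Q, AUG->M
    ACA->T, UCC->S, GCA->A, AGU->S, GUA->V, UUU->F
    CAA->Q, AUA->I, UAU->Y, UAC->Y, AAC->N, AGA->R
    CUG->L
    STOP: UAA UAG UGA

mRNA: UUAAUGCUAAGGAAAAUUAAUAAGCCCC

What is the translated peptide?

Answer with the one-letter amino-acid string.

start AUG at pos 3
pos 3: AUG -> M; peptide=M
pos 6: CUA -> L; peptide=ML
pos 9: AGG -> R; peptide=MLR
pos 12: AAA -> K; peptide=MLRK
pos 15: AUU -> I; peptide=MLRKI
pos 18: AAU -> N; peptide=MLRKIN
pos 21: AAG -> K; peptide=MLRKINK
pos 24: CCC -> P; peptide=MLRKINKP
pos 27: only 1 nt remain (<3), stop (end of mRNA)

Answer: MLRKINKP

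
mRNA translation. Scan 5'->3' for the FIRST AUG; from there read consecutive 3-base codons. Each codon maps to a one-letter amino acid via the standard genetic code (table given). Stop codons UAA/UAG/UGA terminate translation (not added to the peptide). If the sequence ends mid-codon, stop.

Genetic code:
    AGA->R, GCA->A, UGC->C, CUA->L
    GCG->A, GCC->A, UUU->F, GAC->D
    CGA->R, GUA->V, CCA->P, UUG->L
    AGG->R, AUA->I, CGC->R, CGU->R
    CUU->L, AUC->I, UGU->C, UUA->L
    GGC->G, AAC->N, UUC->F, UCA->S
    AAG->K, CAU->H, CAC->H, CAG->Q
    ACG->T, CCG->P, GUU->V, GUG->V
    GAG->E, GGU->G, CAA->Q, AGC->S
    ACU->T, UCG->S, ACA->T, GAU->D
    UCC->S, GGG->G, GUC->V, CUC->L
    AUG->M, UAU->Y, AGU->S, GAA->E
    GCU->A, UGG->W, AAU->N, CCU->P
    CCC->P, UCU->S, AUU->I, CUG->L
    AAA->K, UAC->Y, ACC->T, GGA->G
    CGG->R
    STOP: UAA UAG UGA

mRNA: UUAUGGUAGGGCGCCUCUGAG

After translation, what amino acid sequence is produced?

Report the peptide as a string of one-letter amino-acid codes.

start AUG at pos 2
pos 2: AUG -> M; peptide=M
pos 5: GUA -> V; peptide=MV
pos 8: GGG -> G; peptide=MVG
pos 11: CGC -> R; peptide=MVGR
pos 14: CUC -> L; peptide=MVGRL
pos 17: UGA -> STOP

Answer: MVGRL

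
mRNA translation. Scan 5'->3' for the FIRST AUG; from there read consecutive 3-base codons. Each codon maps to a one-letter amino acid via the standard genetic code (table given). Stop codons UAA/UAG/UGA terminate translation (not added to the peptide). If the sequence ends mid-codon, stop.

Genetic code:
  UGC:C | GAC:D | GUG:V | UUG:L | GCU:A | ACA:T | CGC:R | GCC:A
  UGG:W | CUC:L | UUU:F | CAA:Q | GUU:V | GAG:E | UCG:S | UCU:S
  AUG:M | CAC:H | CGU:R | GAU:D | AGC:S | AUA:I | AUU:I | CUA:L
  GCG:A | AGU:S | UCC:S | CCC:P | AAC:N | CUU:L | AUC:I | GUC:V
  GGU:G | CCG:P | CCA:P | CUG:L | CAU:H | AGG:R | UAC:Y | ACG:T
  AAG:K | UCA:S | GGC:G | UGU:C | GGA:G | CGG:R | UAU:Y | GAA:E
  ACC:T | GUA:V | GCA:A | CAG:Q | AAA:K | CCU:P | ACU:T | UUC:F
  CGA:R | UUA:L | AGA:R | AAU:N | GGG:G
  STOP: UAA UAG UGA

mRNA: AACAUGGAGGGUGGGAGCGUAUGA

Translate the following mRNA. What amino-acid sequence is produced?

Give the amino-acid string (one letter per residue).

start AUG at pos 3
pos 3: AUG -> M; peptide=M
pos 6: GAG -> E; peptide=ME
pos 9: GGU -> G; peptide=MEG
pos 12: GGG -> G; peptide=MEGG
pos 15: AGC -> S; peptide=MEGGS
pos 18: GUA -> V; peptide=MEGGSV
pos 21: UGA -> STOP

Answer: MEGGSV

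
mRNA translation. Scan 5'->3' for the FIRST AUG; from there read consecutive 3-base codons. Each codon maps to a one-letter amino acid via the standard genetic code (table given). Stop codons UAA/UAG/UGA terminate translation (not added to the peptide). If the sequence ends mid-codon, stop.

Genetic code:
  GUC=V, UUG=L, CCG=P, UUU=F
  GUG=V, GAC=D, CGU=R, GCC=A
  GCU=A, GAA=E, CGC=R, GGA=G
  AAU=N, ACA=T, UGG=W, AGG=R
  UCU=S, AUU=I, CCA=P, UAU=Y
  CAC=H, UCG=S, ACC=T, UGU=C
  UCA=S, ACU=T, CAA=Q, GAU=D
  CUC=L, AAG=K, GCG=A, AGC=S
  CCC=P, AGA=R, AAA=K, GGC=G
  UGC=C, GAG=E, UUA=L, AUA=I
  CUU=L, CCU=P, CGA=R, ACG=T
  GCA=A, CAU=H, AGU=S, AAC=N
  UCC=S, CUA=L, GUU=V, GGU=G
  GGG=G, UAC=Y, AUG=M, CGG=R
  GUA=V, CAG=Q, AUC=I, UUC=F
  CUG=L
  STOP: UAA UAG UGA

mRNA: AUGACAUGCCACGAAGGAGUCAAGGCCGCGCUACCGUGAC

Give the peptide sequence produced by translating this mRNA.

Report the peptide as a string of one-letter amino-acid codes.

Answer: MTCHEGVKAALP

Derivation:
start AUG at pos 0
pos 0: AUG -> M; peptide=M
pos 3: ACA -> T; peptide=MT
pos 6: UGC -> C; peptide=MTC
pos 9: CAC -> H; peptide=MTCH
pos 12: GAA -> E; peptide=MTCHE
pos 15: GGA -> G; peptide=MTCHEG
pos 18: GUC -> V; peptide=MTCHEGV
pos 21: AAG -> K; peptide=MTCHEGVK
pos 24: GCC -> A; peptide=MTCHEGVKA
pos 27: GCG -> A; peptide=MTCHEGVKAA
pos 30: CUA -> L; peptide=MTCHEGVKAAL
pos 33: CCG -> P; peptide=MTCHEGVKAALP
pos 36: UGA -> STOP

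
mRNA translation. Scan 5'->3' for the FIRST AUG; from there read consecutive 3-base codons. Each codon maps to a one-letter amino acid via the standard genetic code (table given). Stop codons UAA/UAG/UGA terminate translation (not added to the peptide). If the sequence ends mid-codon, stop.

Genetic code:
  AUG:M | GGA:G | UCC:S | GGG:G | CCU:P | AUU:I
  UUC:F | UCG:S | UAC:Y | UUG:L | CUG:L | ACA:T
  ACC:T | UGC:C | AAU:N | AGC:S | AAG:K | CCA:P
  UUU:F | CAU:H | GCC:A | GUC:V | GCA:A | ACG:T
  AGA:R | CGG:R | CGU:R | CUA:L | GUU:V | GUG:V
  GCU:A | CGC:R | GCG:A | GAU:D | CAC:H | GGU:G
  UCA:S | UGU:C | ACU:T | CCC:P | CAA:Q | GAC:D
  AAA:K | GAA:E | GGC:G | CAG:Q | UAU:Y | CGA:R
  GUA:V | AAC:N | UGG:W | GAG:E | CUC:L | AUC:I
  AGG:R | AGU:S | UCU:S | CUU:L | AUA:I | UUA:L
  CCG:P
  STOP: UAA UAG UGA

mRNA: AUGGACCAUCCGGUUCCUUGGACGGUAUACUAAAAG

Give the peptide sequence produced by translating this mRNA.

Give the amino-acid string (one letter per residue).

start AUG at pos 0
pos 0: AUG -> M; peptide=M
pos 3: GAC -> D; peptide=MD
pos 6: CAU -> H; peptide=MDH
pos 9: CCG -> P; peptide=MDHP
pos 12: GUU -> V; peptide=MDHPV
pos 15: CCU -> P; peptide=MDHPVP
pos 18: UGG -> W; peptide=MDHPVPW
pos 21: ACG -> T; peptide=MDHPVPWT
pos 24: GUA -> V; peptide=MDHPVPWTV
pos 27: UAC -> Y; peptide=MDHPVPWTVY
pos 30: UAA -> STOP

Answer: MDHPVPWTVY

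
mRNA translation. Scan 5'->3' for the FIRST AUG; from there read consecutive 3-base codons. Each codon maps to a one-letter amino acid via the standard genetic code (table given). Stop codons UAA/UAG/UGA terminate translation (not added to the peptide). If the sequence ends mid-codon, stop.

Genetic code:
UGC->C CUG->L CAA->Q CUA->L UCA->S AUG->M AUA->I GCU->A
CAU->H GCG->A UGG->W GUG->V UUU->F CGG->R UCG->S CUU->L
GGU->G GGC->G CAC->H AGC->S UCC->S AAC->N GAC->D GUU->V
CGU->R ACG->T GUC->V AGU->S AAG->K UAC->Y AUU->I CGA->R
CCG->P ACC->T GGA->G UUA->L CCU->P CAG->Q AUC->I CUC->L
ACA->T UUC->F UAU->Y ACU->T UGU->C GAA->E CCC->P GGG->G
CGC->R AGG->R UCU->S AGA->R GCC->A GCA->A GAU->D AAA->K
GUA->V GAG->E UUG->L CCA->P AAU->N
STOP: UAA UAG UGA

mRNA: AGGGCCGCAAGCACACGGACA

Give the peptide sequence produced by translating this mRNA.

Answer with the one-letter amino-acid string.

no AUG start codon found

Answer: (empty: no AUG start codon)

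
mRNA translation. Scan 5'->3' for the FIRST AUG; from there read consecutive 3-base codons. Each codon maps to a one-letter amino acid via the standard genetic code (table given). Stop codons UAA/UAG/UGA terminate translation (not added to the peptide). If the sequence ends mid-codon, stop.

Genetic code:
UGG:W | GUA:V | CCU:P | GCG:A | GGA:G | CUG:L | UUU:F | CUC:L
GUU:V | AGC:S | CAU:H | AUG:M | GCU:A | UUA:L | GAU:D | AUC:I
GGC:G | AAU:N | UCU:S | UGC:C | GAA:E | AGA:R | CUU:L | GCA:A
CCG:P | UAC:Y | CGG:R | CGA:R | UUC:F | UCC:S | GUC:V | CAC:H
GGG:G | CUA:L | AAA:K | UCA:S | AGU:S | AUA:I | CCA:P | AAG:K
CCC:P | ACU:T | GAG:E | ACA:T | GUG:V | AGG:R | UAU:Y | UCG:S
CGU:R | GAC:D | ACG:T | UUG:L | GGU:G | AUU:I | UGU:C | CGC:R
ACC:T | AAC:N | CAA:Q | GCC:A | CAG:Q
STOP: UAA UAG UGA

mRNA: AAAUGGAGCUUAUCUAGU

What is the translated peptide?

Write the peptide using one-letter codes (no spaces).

start AUG at pos 2
pos 2: AUG -> M; peptide=M
pos 5: GAG -> E; peptide=ME
pos 8: CUU -> L; peptide=MEL
pos 11: AUC -> I; peptide=MELI
pos 14: UAG -> STOP

Answer: MELI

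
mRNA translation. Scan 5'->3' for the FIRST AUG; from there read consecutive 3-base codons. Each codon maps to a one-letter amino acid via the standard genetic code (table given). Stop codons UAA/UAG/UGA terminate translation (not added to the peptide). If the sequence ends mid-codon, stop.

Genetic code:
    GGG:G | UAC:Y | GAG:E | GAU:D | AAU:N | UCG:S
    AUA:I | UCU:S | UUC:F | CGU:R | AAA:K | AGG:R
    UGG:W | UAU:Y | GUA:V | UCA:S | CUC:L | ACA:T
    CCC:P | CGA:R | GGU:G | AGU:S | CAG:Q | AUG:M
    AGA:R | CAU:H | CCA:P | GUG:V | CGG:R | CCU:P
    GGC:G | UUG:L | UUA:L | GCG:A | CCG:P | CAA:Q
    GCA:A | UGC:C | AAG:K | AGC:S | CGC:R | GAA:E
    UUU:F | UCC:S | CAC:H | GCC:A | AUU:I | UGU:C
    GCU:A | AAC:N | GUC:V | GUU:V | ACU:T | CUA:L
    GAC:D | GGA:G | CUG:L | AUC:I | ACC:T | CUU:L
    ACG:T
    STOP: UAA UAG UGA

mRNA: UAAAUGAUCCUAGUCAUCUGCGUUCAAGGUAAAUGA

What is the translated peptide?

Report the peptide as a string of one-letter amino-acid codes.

start AUG at pos 3
pos 3: AUG -> M; peptide=M
pos 6: AUC -> I; peptide=MI
pos 9: CUA -> L; peptide=MIL
pos 12: GUC -> V; peptide=MILV
pos 15: AUC -> I; peptide=MILVI
pos 18: UGC -> C; peptide=MILVIC
pos 21: GUU -> V; peptide=MILVICV
pos 24: CAA -> Q; peptide=MILVICVQ
pos 27: GGU -> G; peptide=MILVICVQG
pos 30: AAA -> K; peptide=MILVICVQGK
pos 33: UGA -> STOP

Answer: MILVICVQGK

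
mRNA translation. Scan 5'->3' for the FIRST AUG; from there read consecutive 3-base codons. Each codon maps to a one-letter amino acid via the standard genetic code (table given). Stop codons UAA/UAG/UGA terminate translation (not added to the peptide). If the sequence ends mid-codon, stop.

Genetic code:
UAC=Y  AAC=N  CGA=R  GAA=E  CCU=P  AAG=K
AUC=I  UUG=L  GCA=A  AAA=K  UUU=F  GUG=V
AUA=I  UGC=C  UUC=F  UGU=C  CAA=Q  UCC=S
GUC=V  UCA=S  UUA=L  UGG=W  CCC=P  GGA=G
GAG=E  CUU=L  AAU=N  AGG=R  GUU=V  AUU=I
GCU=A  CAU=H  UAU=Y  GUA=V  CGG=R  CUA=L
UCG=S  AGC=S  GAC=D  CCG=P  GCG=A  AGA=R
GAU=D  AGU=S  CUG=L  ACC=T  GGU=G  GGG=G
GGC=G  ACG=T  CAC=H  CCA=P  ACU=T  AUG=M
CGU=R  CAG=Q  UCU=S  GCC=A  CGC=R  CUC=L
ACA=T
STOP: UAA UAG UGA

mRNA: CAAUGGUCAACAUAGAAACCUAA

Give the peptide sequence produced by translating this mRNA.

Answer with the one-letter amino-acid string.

start AUG at pos 2
pos 2: AUG -> M; peptide=M
pos 5: GUC -> V; peptide=MV
pos 8: AAC -> N; peptide=MVN
pos 11: AUA -> I; peptide=MVNI
pos 14: GAA -> E; peptide=MVNIE
pos 17: ACC -> T; peptide=MVNIET
pos 20: UAA -> STOP

Answer: MVNIET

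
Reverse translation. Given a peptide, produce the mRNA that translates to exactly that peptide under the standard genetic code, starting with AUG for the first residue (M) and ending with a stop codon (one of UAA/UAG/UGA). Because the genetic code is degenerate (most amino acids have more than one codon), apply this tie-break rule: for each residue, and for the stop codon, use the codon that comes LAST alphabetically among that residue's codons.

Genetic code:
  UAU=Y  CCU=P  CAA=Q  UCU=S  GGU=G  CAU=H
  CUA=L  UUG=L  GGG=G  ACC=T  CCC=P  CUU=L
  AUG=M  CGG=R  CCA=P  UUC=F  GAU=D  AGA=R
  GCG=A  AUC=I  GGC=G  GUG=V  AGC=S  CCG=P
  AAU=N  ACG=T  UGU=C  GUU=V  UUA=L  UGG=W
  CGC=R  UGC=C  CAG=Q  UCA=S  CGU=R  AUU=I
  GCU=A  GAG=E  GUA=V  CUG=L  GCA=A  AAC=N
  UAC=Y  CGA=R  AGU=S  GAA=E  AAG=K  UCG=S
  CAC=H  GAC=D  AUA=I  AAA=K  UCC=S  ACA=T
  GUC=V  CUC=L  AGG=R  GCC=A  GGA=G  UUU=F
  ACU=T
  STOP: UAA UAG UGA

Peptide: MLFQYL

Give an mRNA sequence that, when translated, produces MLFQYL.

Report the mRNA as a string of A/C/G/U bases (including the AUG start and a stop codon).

residue 1: M -> AUG (start codon)
residue 2: L codons sorted = CUA,CUC,CUG,CUU,UUA,UUG -> pick last = UUG
residue 3: F codons sorted = UUC,UUU -> pick last = UUU
residue 4: Q codons sorted = CAA,CAG -> pick last = CAG
residue 5: Y codons sorted = UAC,UAU -> pick last = UAU
residue 6: L codons sorted = CUA,CUC,CUG,CUU,UUA,UUG -> pick last = UUG
terminator: stop codons sorted = UAA,UAG,UGA -> pick last = UGA

Answer: mRNA: AUGUUGUUUCAGUAUUUGUGA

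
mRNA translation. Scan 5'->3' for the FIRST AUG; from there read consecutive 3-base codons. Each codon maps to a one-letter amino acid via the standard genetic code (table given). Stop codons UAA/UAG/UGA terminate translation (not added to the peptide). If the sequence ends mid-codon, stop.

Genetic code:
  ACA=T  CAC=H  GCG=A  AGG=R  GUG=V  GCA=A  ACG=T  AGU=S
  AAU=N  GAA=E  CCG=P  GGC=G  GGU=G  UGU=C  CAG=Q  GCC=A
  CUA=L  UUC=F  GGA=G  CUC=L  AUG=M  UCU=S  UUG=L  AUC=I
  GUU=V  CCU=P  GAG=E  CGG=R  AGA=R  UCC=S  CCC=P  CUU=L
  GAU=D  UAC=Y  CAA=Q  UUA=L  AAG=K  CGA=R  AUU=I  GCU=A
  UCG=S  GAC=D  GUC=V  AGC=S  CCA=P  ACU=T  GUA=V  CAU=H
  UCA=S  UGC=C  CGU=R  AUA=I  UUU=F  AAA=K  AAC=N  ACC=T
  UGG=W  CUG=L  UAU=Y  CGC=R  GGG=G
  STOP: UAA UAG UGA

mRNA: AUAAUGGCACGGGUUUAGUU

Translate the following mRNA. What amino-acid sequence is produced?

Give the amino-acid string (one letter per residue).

Answer: MARV

Derivation:
start AUG at pos 3
pos 3: AUG -> M; peptide=M
pos 6: GCA -> A; peptide=MA
pos 9: CGG -> R; peptide=MAR
pos 12: GUU -> V; peptide=MARV
pos 15: UAG -> STOP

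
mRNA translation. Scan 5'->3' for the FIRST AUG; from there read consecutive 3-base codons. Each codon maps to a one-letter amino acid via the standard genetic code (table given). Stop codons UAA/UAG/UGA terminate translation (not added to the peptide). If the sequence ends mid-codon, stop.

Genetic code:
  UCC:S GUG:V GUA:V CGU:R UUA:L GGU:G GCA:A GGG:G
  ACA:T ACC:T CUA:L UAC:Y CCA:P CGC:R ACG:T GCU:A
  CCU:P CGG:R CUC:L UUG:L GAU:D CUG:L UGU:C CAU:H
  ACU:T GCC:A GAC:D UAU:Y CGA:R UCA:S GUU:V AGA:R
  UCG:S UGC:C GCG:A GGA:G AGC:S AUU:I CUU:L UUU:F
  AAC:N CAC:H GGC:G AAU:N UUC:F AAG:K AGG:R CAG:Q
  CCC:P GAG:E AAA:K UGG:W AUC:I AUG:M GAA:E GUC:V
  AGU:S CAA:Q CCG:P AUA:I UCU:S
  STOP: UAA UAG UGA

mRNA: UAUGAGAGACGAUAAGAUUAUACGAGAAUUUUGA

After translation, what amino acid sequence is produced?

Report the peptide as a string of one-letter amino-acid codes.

start AUG at pos 1
pos 1: AUG -> M; peptide=M
pos 4: AGA -> R; peptide=MR
pos 7: GAC -> D; peptide=MRD
pos 10: GAU -> D; peptide=MRDD
pos 13: AAG -> K; peptide=MRDDK
pos 16: AUU -> I; peptide=MRDDKI
pos 19: AUA -> I; peptide=MRDDKII
pos 22: CGA -> R; peptide=MRDDKIIR
pos 25: GAA -> E; peptide=MRDDKIIRE
pos 28: UUU -> F; peptide=MRDDKIIREF
pos 31: UGA -> STOP

Answer: MRDDKIIREF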